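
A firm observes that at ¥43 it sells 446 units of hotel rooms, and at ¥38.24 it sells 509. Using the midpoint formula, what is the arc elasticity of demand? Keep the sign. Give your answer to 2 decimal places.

-1.13

ΔQ = 509 − 446 = 63; ΔP = 38.24 − 43 = -4.76.
Midpoints: P̄ = 40.62, Q̄ = 477.5.
ε = (ΔQ/ΔP)(P̄/Q̄) = (63/-4.76)(40.62/477.5).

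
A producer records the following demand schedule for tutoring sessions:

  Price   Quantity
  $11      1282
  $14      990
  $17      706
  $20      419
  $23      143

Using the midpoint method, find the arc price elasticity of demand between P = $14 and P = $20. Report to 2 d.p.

-2.30

At P = 14, Q = 990; at P = 20, Q = 419.
ΔQ = -571, ΔP = 6. Midpoints: P̄ = 17.00, Q̄ = 704.5.
ε = (ΔQ/ΔP)(P̄/Q̄) = (-571/6)(17.00/704.5).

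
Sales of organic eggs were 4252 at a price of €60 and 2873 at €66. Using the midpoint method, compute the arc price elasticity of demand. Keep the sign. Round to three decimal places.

-4.064

ΔQ = 2873 − 4252 = -1379; ΔP = 66 − 60 = 6.
Midpoints: P̄ = 63.00, Q̄ = 3562.5.
ε = (ΔQ/ΔP)(P̄/Q̄) = (-1379/6)(63.00/3562.5).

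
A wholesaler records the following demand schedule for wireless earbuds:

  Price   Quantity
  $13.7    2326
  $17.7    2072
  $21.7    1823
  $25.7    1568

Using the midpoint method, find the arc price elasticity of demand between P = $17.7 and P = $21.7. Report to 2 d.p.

At P = 17.7, Q = 2072; at P = 21.7, Q = 1823.
ΔQ = -249, ΔP = 4.0. Midpoints: P̄ = 19.70, Q̄ = 1947.5.
ε = (ΔQ/ΔP)(P̄/Q̄) = (-249/4.0)(19.70/1947.5).

-0.63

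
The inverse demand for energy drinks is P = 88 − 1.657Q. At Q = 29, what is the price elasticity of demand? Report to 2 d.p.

At Q = 29, P = 88 − 1.657(29) = 39.95.
dP/dQ = −1.657, so dQ/dP = 1/(−1.657) = -0.604.
ε = (dQ/dP)(P/Q) = (-0.604)(39.95/29).

-0.83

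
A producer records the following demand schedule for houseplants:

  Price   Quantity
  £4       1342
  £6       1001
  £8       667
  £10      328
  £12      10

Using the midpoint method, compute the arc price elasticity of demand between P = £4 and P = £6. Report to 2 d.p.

-0.73

At P = 4, Q = 1342; at P = 6, Q = 1001.
ΔQ = -341, ΔP = 2. Midpoints: P̄ = 5.00, Q̄ = 1171.5.
ε = (ΔQ/ΔP)(P̄/Q̄) = (-341/2)(5.00/1171.5).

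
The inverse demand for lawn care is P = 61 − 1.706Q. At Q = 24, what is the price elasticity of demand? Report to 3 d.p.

-0.490

At Q = 24, P = 61 − 1.706(24) = 20.06.
dP/dQ = −1.706, so dQ/dP = 1/(−1.706) = -0.586.
ε = (dQ/dP)(P/Q) = (-0.586)(20.06/24).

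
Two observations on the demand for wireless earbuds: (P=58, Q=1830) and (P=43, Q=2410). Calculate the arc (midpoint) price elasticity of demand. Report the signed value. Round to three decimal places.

-0.921

ΔQ = 2410 − 1830 = 580; ΔP = 43 − 58 = -15.
Midpoints: P̄ = 50.50, Q̄ = 2120.0.
ε = (ΔQ/ΔP)(P̄/Q̄) = (580/-15)(50.50/2120.0).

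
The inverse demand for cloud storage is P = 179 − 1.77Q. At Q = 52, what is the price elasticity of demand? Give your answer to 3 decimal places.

At Q = 52, P = 179 − 1.77(52) = 86.96.
dP/dQ = −1.77, so dQ/dP = 1/(−1.77) = -0.565.
ε = (dQ/dP)(P/Q) = (-0.565)(86.96/52).

-0.945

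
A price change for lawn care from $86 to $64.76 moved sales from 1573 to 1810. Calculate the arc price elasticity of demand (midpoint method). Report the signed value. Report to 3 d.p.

ΔQ = 1810 − 1573 = 237; ΔP = 64.76 − 86 = -21.24.
Midpoints: P̄ = 75.38, Q̄ = 1691.5.
ε = (ΔQ/ΔP)(P̄/Q̄) = (237/-21.24)(75.38/1691.5).

-0.497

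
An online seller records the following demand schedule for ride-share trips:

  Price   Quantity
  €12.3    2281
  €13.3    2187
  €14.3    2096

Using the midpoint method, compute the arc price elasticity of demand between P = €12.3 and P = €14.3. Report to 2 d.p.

At P = 12.3, Q = 2281; at P = 14.3, Q = 2096.
ΔQ = -185, ΔP = 2.0. Midpoints: P̄ = 13.30, Q̄ = 2188.5.
ε = (ΔQ/ΔP)(P̄/Q̄) = (-185/2.0)(13.30/2188.5).

-0.56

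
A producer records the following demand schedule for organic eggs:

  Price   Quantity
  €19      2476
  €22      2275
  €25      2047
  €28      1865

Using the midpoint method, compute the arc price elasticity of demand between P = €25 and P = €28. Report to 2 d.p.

-0.82

At P = 25, Q = 2047; at P = 28, Q = 1865.
ΔQ = -182, ΔP = 3. Midpoints: P̄ = 26.50, Q̄ = 1956.0.
ε = (ΔQ/ΔP)(P̄/Q̄) = (-182/3)(26.50/1956.0).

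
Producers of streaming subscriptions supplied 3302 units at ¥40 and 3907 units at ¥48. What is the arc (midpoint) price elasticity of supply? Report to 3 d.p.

ΔQ = 3907 − 3302 = 605; ΔP = 48 − 40 = 8.
Midpoints: P̄ = 44.00, Q̄ = 3604.5.
ε_s = (ΔQ/ΔP)(P̄/Q̄) = (605/8)(44.00/3604.5).

0.923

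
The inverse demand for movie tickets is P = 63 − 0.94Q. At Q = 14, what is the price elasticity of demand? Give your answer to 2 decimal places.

-3.79

At Q = 14, P = 63 − 0.94(14) = 49.84.
dP/dQ = −0.94, so dQ/dP = 1/(−0.94) = -1.064.
ε = (dQ/dP)(P/Q) = (-1.064)(49.84/14).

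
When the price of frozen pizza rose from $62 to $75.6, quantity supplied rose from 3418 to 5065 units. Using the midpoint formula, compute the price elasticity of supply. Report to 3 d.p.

ΔQ = 5065 − 3418 = 1647; ΔP = 75.6 − 62 = 13.6.
Midpoints: P̄ = 68.80, Q̄ = 4241.5.
ε_s = (ΔQ/ΔP)(P̄/Q̄) = (1647/13.6)(68.80/4241.5).

1.964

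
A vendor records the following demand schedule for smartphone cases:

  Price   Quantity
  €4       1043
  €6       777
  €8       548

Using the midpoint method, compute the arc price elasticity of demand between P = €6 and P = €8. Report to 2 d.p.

-1.21

At P = 6, Q = 777; at P = 8, Q = 548.
ΔQ = -229, ΔP = 2. Midpoints: P̄ = 7.00, Q̄ = 662.5.
ε = (ΔQ/ΔP)(P̄/Q̄) = (-229/2)(7.00/662.5).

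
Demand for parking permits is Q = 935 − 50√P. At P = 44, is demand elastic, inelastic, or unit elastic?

Q = 603.338, dQ/dP = -3.769.
ε = (dQ/dP)(P/Q) ≈ -0.275.
|ε| = 0.27 < 1.

inelastic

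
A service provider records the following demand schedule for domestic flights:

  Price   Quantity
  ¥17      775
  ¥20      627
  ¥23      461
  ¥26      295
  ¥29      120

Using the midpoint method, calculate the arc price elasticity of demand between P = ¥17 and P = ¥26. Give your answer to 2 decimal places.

-2.14

At P = 17, Q = 775; at P = 26, Q = 295.
ΔQ = -480, ΔP = 9. Midpoints: P̄ = 21.50, Q̄ = 535.0.
ε = (ΔQ/ΔP)(P̄/Q̄) = (-480/9)(21.50/535.0).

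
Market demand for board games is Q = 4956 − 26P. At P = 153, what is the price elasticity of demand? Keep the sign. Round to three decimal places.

-4.067

At P = 153, Q = 978.
dQ/dP = −26.
ε = (dQ/dP)(P/Q) = (-26)(153/978).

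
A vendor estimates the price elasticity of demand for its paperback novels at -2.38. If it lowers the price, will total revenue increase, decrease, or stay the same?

increase

|ε| = 2.38 > 1, so demand is elastic. A price cut therefore raises total revenue.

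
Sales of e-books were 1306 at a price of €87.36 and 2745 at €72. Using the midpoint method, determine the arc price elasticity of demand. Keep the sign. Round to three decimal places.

ΔQ = 2745 − 1306 = 1439; ΔP = 72 − 87.36 = -15.36.
Midpoints: P̄ = 79.68, Q̄ = 2025.5.
ε = (ΔQ/ΔP)(P̄/Q̄) = (1439/-15.36)(79.68/2025.5).

-3.685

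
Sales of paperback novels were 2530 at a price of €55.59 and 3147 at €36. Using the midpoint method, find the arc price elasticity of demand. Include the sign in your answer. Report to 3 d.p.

ΔQ = 3147 − 2530 = 617; ΔP = 36 − 55.59 = -19.59.
Midpoints: P̄ = 45.80, Q̄ = 2838.5.
ε = (ΔQ/ΔP)(P̄/Q̄) = (617/-19.59)(45.80/2838.5).

-0.508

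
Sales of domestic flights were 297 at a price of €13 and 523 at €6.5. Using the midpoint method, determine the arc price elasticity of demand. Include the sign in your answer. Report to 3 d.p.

-0.827

ΔQ = 523 − 297 = 226; ΔP = 6.5 − 13 = -6.5.
Midpoints: P̄ = 9.75, Q̄ = 410.0.
ε = (ΔQ/ΔP)(P̄/Q̄) = (226/-6.5)(9.75/410.0).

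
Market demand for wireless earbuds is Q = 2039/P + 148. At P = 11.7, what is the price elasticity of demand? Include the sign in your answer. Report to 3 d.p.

At P = 11.7, Q = 322.274.
dQ/dP = −2039/P² = -14.895.
ε = (dQ/dP)(P/Q) = (-14.895)(11.7/322.274).

-0.541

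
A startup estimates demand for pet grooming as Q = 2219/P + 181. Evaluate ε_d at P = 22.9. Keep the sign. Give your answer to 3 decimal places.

-0.349

At P = 22.9, Q = 277.900.
dQ/dP = −2219/P² = -4.231.
ε = (dQ/dP)(P/Q) = (-4.231)(22.9/277.900).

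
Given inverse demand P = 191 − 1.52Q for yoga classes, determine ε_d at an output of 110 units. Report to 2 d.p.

At Q = 110, P = 191 − 1.52(110) = 23.80.
dP/dQ = −1.52, so dQ/dP = 1/(−1.52) = -0.658.
ε = (dQ/dP)(P/Q) = (-0.658)(23.80/110).

-0.14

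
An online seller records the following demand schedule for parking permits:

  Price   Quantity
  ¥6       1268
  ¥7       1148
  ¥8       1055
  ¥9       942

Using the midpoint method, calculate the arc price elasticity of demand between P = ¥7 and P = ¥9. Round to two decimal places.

-0.79

At P = 7, Q = 1148; at P = 9, Q = 942.
ΔQ = -206, ΔP = 2. Midpoints: P̄ = 8.00, Q̄ = 1045.0.
ε = (ΔQ/ΔP)(P̄/Q̄) = (-206/2)(8.00/1045.0).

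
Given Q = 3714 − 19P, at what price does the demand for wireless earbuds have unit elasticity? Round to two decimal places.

For linear demand Q = a − bP, ε = −bP/(a − bP). |ε| = 1 when bP = a − bP, i.e. P = a/(2b).
P = 3714/(2·19) = 3714/38 = 97.7368.

97.74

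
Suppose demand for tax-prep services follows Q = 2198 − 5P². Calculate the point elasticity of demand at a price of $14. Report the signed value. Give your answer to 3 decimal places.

-1.609

At P = 14, Q = 1218.
dQ/dP = −10P = -140.
ε = (dQ/dP)(P/Q) = (-140)(14/1218).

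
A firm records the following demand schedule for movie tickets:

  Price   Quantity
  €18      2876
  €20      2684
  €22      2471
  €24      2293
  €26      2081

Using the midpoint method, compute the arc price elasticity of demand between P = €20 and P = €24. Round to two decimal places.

At P = 20, Q = 2684; at P = 24, Q = 2293.
ΔQ = -391, ΔP = 4. Midpoints: P̄ = 22.00, Q̄ = 2488.5.
ε = (ΔQ/ΔP)(P̄/Q̄) = (-391/4)(22.00/2488.5).

-0.86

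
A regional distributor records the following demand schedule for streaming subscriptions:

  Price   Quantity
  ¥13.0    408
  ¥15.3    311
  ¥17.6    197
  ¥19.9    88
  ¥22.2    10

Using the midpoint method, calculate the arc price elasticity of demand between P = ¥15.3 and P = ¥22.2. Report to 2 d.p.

-5.10

At P = 15.3, Q = 311; at P = 22.2, Q = 10.
ΔQ = -301, ΔP = 6.9. Midpoints: P̄ = 18.75, Q̄ = 160.5.
ε = (ΔQ/ΔP)(P̄/Q̄) = (-301/6.9)(18.75/160.5).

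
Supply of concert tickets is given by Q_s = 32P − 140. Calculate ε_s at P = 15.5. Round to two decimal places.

At P = 15.5, Q_s = 356.
dQ_s/dP = 32.
ε_s = (dQ_s/dP)(P/Q_s) = (32)(15.5/356).

1.39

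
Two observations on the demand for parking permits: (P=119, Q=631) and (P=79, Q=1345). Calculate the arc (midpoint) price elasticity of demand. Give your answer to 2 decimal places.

ΔQ = 1345 − 631 = 714; ΔP = 79 − 119 = -40.
Midpoints: P̄ = 99.00, Q̄ = 988.0.
ε = (ΔQ/ΔP)(P̄/Q̄) = (714/-40)(99.00/988.0).

-1.79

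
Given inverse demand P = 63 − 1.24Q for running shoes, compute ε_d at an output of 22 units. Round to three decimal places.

At Q = 22, P = 63 − 1.24(22) = 35.72.
dP/dQ = −1.24, so dQ/dP = 1/(−1.24) = -0.806.
ε = (dQ/dP)(P/Q) = (-0.806)(35.72/22).

-1.309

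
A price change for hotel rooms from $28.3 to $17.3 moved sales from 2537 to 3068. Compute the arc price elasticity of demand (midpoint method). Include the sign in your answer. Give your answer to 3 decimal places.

-0.393

ΔQ = 3068 − 2537 = 531; ΔP = 17.3 − 28.3 = -11.
Midpoints: P̄ = 22.80, Q̄ = 2802.5.
ε = (ΔQ/ΔP)(P̄/Q̄) = (531/-11)(22.80/2802.5).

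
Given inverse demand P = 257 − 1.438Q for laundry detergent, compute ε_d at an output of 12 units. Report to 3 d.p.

At Q = 12, P = 257 − 1.438(12) = 239.74.
dP/dQ = −1.438, so dQ/dP = 1/(−1.438) = -0.695.
ε = (dQ/dP)(P/Q) = (-0.695)(239.74/12).

-13.893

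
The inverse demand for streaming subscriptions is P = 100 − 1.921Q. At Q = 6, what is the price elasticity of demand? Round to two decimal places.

At Q = 6, P = 100 − 1.921(6) = 88.47.
dP/dQ = −1.921, so dQ/dP = 1/(−1.921) = -0.521.
ε = (dQ/dP)(P/Q) = (-0.521)(88.47/6).

-7.68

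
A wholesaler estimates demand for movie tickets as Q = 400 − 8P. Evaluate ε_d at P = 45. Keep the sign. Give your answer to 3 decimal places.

-9.000

At P = 45, Q = 40.
dQ/dP = −8.
ε = (dQ/dP)(P/Q) = (-8)(45/40).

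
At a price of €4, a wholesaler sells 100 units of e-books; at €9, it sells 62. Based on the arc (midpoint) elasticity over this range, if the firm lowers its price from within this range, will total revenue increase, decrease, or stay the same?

decrease

Arc ε = (-38/5)(6.50/81.0) ≈ -0.610.
|ε| = 0.61 < 1, so demand is inelastic. A price cut therefore reduces total revenue.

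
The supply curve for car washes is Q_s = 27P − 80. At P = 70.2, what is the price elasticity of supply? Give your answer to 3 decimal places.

At P = 70.2, Q_s = 1815.40.
dQ_s/dP = 27.
ε_s = (dQ_s/dP)(P/Q_s) = (27)(70.2/1815.40).

1.044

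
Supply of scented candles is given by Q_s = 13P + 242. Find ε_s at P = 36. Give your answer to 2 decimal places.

At P = 36, Q_s = 710.
dQ_s/dP = 13.
ε_s = (dQ_s/dP)(P/Q_s) = (13)(36/710).

0.66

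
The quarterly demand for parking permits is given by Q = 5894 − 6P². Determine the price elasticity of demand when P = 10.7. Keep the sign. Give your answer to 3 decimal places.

-0.264

At P = 10.7, Q = 5207.060.
dQ/dP = −12P = -128.400.
ε = (dQ/dP)(P/Q) = (-128.400)(10.7/5207.060).
|ε| < 1, so demand is inelastic at this price.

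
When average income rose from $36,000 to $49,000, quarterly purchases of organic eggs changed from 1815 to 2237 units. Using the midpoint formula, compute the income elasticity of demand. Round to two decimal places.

0.68

ΔQ = 422, ΔI = 13000. Midpoints: Ī = 42,500, Q̄ = 2026.0.
ε_I = (ΔQ/ΔI)(Ī/Q̄) = (422/13000)(42500/2026.0).
ε_I > 0, so the good is normal.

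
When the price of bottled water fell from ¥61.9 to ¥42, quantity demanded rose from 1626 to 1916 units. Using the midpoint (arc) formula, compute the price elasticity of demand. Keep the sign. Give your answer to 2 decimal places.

-0.43

ΔQ = 1916 − 1626 = 290; ΔP = 42 − 61.9 = -19.9.
Midpoints: P̄ = 51.95, Q̄ = 1771.0.
ε = (ΔQ/ΔP)(P̄/Q̄) = (290/-19.9)(51.95/1771.0).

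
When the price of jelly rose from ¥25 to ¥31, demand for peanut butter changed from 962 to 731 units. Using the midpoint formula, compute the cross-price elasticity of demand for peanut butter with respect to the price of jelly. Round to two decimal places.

ΔQ_x = 731 − 962 = -231; ΔP_y = 31 − 25 = 6.
Midpoints: P̄_y = 28.00, Q̄_x = 846.5.
ε_xy = (ΔQ_x/ΔP_y)(P̄_y/Q̄_x) = (-231/6)(28.00/846.5).

-1.27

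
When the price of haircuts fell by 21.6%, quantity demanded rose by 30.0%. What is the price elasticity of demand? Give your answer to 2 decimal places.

ε = %ΔQ / %ΔP = (30.0)/(-21.6) = -1.389.

-1.39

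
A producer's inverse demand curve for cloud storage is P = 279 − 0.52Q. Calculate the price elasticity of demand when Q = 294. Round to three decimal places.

-0.825

At Q = 294, P = 279 − 0.52(294) = 126.12.
dP/dQ = −0.52, so dQ/dP = 1/(−0.52) = -1.923.
ε = (dQ/dP)(P/Q) = (-1.923)(126.12/294).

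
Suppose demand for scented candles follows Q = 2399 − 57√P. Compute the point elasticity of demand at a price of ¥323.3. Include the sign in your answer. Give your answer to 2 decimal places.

At P = 323.3, Q = 1374.109.
dQ/dP = −57/(2√P) = -1.585.
ε = (dQ/dP)(P/Q) = (-1.585)(323.3/1374.109).
|ε| < 1, so demand is inelastic at this price.

-0.37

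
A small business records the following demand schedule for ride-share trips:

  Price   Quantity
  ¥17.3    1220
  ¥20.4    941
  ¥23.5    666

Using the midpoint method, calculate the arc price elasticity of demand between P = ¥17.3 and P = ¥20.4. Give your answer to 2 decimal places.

-1.57

At P = 17.3, Q = 1220; at P = 20.4, Q = 941.
ΔQ = -279, ΔP = 3.1. Midpoints: P̄ = 18.85, Q̄ = 1080.5.
ε = (ΔQ/ΔP)(P̄/Q̄) = (-279/3.1)(18.85/1080.5).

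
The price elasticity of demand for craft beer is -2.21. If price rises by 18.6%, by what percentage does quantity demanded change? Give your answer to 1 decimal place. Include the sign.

%ΔQ ≈ ε × %ΔP = (-2.21)(18.6%) = -41.11%.

-41.1%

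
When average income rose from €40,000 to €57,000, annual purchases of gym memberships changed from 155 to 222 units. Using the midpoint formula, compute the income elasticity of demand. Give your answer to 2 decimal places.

ΔQ = 67, ΔI = 17000. Midpoints: Ī = 48,500, Q̄ = 188.5.
ε_I = (ΔQ/ΔI)(Ī/Q̄) = (67/17000)(48500/188.5).
ε_I > 0, so the good is normal.

1.01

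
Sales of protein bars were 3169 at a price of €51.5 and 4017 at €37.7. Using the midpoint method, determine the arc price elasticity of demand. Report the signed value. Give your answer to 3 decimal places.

ΔQ = 4017 − 3169 = 848; ΔP = 37.7 − 51.5 = -13.8.
Midpoints: P̄ = 44.60, Q̄ = 3593.0.
ε = (ΔQ/ΔP)(P̄/Q̄) = (848/-13.8)(44.60/3593.0).

-0.763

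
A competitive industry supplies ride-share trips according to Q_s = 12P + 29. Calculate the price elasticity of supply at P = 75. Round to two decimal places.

0.97

At P = 75, Q_s = 929.
dQ_s/dP = 12.
ε_s = (dQ_s/dP)(P/Q_s) = (12)(75/929).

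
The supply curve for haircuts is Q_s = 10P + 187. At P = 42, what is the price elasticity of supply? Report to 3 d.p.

At P = 42, Q_s = 607.
dQ_s/dP = 10.
ε_s = (dQ_s/dP)(P/Q_s) = (10)(42/607).

0.692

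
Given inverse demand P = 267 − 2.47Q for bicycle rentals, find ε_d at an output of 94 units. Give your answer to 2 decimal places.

At Q = 94, P = 267 − 2.47(94) = 34.82.
dP/dQ = −2.47, so dQ/dP = 1/(−2.47) = -0.405.
ε = (dQ/dP)(P/Q) = (-0.405)(34.82/94).

-0.15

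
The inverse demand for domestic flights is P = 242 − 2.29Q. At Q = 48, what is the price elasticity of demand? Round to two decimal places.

At Q = 48, P = 242 − 2.29(48) = 132.08.
dP/dQ = −2.29, so dQ/dP = 1/(−2.29) = -0.437.
ε = (dQ/dP)(P/Q) = (-0.437)(132.08/48).

-1.20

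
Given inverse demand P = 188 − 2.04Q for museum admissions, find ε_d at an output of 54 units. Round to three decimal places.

At Q = 54, P = 188 − 2.04(54) = 77.84.
dP/dQ = −2.04, so dQ/dP = 1/(−2.04) = -0.490.
ε = (dQ/dP)(P/Q) = (-0.490)(77.84/54).

-0.707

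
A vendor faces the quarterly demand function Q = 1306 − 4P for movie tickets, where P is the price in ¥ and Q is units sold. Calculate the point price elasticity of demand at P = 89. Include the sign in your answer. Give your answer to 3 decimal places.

At P = 89, Q = 950.
dQ/dP = −4.
ε = (dQ/dP)(P/Q) = (-4)(89/950).

-0.375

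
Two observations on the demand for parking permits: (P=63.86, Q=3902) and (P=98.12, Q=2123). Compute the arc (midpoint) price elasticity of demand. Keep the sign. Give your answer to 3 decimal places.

ΔQ = 2123 − 3902 = -1779; ΔP = 98.12 − 63.86 = 34.26.
Midpoints: P̄ = 80.99, Q̄ = 3012.5.
ε = (ΔQ/ΔP)(P̄/Q̄) = (-1779/34.26)(80.99/3012.5).

-1.396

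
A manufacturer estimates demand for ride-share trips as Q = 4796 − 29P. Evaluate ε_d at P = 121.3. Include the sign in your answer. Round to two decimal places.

At P = 121.3, Q = 1278.300.
dQ/dP = −29.
ε = (dQ/dP)(P/Q) = (-29)(121.3/1278.300).

-2.75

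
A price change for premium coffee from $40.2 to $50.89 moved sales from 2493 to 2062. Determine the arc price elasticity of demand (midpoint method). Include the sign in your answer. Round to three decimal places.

-0.806

ΔQ = 2062 − 2493 = -431; ΔP = 50.89 − 40.2 = 10.69.
Midpoints: P̄ = 45.55, Q̄ = 2277.5.
ε = (ΔQ/ΔP)(P̄/Q̄) = (-431/10.69)(45.55/2277.5).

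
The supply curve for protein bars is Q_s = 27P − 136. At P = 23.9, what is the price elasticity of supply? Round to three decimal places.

At P = 23.9, Q_s = 509.30.
dQ_s/dP = 27.
ε_s = (dQ_s/dP)(P/Q_s) = (27)(23.9/509.30).

1.267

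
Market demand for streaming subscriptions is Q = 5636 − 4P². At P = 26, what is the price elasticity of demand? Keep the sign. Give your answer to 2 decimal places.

-1.84

At P = 26, Q = 2932.
dQ/dP = −8P = -208.
ε = (dQ/dP)(P/Q) = (-208)(26/2932).
|ε| > 1, so demand is elastic at this price.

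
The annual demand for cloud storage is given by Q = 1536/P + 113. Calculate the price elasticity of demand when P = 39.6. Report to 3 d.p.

At P = 39.6, Q = 151.788.
dQ/dP = −1536/P² = -0.979.
ε = (dQ/dP)(P/Q) = (-0.979)(39.6/151.788).

-0.256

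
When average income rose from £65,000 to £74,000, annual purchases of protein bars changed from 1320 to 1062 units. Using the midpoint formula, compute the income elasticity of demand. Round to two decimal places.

ΔQ = -258, ΔI = 9000. Midpoints: Ī = 69,500, Q̄ = 1191.0.
ε_I = (ΔQ/ΔI)(Ī/Q̄) = (-258/9000)(69500/1191.0).

-1.67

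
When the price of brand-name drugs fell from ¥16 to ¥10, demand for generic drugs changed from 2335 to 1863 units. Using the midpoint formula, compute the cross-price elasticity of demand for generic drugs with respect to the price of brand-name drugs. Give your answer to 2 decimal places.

ΔQ_x = 1863 − 2335 = -472; ΔP_y = 10 − 16 = -6.
Midpoints: P̄_y = 13.00, Q̄_x = 2099.0.
ε_xy = (ΔQ_x/ΔP_y)(P̄_y/Q̄_x) = (-472/-6)(13.00/2099.0).
ε_xy > 0, so the goods are substitutes.

0.49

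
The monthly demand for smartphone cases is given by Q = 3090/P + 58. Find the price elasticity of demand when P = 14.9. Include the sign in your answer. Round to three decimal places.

At P = 14.9, Q = 265.383.
dQ/dP = −3090/P² = -13.918.
ε = (dQ/dP)(P/Q) = (-13.918)(14.9/265.383).

-0.781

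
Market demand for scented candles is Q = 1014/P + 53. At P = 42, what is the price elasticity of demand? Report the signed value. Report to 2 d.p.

-0.31

At P = 42, Q = 77.143.
dQ/dP = −1014/P² = -0.575.
ε = (dQ/dP)(P/Q) = (-0.575)(42/77.143).
|ε| < 1, so demand is inelastic at this price.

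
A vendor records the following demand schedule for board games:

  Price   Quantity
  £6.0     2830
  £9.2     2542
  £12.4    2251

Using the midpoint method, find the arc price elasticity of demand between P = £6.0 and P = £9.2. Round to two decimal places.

At P = 6.0, Q = 2830; at P = 9.2, Q = 2542.
ΔQ = -288, ΔP = 3.2. Midpoints: P̄ = 7.60, Q̄ = 2686.0.
ε = (ΔQ/ΔP)(P̄/Q̄) = (-288/3.2)(7.60/2686.0).

-0.25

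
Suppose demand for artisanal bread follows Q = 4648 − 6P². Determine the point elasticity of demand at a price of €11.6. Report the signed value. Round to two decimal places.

At P = 11.6, Q = 3840.640.
dQ/dP = −12P = -139.200.
ε = (dQ/dP)(P/Q) = (-139.200)(11.6/3840.640).
|ε| < 1, so demand is inelastic at this price.

-0.42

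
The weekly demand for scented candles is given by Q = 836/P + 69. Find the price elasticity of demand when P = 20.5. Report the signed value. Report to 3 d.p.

At P = 20.5, Q = 109.780.
dQ/dP = −836/P² = -1.989.
ε = (dQ/dP)(P/Q) = (-1.989)(20.5/109.780).

-0.371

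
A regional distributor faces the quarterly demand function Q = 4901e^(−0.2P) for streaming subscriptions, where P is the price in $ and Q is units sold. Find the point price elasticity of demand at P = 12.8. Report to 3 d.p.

-2.560

At P = 12.8, Q = 378.871.
dQ/dP = −0.2·4901e^(−0.2P) = −0.2Q = -75.774.
ε = (dQ/dP)(P/Q) = (-75.774)(12.8/378.871).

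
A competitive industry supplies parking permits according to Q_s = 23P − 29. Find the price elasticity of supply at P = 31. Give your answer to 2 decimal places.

At P = 31, Q_s = 684.
dQ_s/dP = 23.
ε_s = (dQ_s/dP)(P/Q_s) = (23)(31/684).

1.04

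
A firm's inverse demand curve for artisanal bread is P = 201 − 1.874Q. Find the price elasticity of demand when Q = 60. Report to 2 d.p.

At Q = 60, P = 201 − 1.874(60) = 88.56.
dP/dQ = −1.874, so dQ/dP = 1/(−1.874) = -0.534.
ε = (dQ/dP)(P/Q) = (-0.534)(88.56/60).

-0.79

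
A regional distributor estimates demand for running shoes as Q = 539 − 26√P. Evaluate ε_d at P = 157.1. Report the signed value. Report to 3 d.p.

-0.765

At P = 157.1, Q = 213.117.
dQ/dP = −26/(2√P) = -1.037.
ε = (dQ/dP)(P/Q) = (-1.037)(157.1/213.117).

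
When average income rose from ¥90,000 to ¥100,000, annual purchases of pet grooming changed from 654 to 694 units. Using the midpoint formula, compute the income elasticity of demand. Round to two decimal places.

ΔQ = 40, ΔI = 10000. Midpoints: Ī = 95,000, Q̄ = 674.0.
ε_I = (ΔQ/ΔI)(Ī/Q̄) = (40/10000)(95000/674.0).
ε_I > 0, so the good is normal.

0.56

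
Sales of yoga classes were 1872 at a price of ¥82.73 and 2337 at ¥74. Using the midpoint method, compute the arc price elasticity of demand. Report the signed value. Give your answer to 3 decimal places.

-1.983

ΔQ = 2337 − 1872 = 465; ΔP = 74 − 82.73 = -8.73.
Midpoints: P̄ = 78.37, Q̄ = 2104.5.
ε = (ΔQ/ΔP)(P̄/Q̄) = (465/-8.73)(78.37/2104.5).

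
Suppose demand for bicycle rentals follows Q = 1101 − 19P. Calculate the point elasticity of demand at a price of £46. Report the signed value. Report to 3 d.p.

-3.850

At P = 46, Q = 227.
dQ/dP = −19.
ε = (dQ/dP)(P/Q) = (-19)(46/227).
|ε| > 1, so demand is elastic at this price.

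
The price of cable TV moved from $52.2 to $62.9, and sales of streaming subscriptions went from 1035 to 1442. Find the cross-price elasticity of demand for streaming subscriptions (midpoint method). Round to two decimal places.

1.77

ΔQ_x = 1442 − 1035 = 407; ΔP_y = 62.9 − 52.2 = 10.7.
Midpoints: P̄_y = 57.55, Q̄_x = 1238.5.
ε_xy = (ΔQ_x/ΔP_y)(P̄_y/Q̄_x) = (407/10.7)(57.55/1238.5).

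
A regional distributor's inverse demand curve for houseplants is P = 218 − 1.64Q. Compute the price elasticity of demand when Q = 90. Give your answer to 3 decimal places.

-0.477

At Q = 90, P = 218 − 1.64(90) = 70.40.
dP/dQ = −1.64, so dQ/dP = 1/(−1.64) = -0.610.
ε = (dQ/dP)(P/Q) = (-0.610)(70.40/90).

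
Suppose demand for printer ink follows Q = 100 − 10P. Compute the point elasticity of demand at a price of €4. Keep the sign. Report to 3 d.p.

-0.667

At P = 4, Q = 60.
dQ/dP = −10.
ε = (dQ/dP)(P/Q) = (-10)(4/60).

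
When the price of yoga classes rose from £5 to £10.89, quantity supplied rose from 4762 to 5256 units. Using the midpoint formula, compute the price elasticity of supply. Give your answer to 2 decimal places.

ΔQ = 5256 − 4762 = 494; ΔP = 10.89 − 5 = 5.89.
Midpoints: P̄ = 7.95, Q̄ = 5009.0.
ε_s = (ΔQ/ΔP)(P̄/Q̄) = (494/5.89)(7.95/5009.0).

0.13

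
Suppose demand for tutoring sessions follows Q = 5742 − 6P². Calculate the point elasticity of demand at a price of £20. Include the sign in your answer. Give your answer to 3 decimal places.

-1.436

At P = 20, Q = 3342.
dQ/dP = −12P = -240.
ε = (dQ/dP)(P/Q) = (-240)(20/3342).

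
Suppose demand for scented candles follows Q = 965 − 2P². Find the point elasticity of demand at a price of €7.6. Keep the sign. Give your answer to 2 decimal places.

-0.27

At P = 7.6, Q = 849.480.
dQ/dP = −4P = -30.400.
ε = (dQ/dP)(P/Q) = (-30.400)(7.6/849.480).
|ε| < 1, so demand is inelastic at this price.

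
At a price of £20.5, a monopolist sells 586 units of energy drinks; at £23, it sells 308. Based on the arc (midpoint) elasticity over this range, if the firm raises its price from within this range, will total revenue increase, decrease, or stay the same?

decrease

Arc ε = (-278/2.5)(21.75/447.0) ≈ -5.411.
|ε| = 5.41 > 1, so demand is elastic. A price rise therefore reduces total revenue.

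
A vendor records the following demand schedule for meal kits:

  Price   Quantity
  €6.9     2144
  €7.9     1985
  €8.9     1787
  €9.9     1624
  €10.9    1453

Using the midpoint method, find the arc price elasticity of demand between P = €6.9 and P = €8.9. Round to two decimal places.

-0.72

At P = 6.9, Q = 2144; at P = 8.9, Q = 1787.
ΔQ = -357, ΔP = 2.0. Midpoints: P̄ = 7.90, Q̄ = 1965.5.
ε = (ΔQ/ΔP)(P̄/Q̄) = (-357/2.0)(7.90/1965.5).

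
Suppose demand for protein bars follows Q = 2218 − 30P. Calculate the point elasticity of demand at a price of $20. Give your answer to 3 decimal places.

At P = 20, Q = 1618.
dQ/dP = −30.
ε = (dQ/dP)(P/Q) = (-30)(20/1618).

-0.371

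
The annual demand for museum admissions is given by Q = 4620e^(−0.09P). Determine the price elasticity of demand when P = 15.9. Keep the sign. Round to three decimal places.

At P = 15.9, Q = 1104.502.
dQ/dP = −0.09·4620e^(−0.09P) = −0.09Q = -99.405.
ε = (dQ/dP)(P/Q) = (-99.405)(15.9/1104.502).
|ε| > 1, so demand is elastic at this price.

-1.431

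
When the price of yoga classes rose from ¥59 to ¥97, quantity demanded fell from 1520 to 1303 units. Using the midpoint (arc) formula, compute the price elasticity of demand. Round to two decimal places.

ΔQ = 1303 − 1520 = -217; ΔP = 97 − 59 = 38.
Midpoints: P̄ = 78.00, Q̄ = 1411.5.
ε = (ΔQ/ΔP)(P̄/Q̄) = (-217/38)(78.00/1411.5).

-0.32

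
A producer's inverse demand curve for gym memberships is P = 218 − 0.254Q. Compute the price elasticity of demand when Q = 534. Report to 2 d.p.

-0.61

At Q = 534, P = 218 − 0.254(534) = 82.36.
dP/dQ = −0.254, so dQ/dP = 1/(−0.254) = -3.937.
ε = (dQ/dP)(P/Q) = (-3.937)(82.36/534).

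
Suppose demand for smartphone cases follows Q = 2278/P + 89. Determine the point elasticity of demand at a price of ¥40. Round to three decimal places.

At P = 40, Q = 145.950.
dQ/dP = −2278/P² = -1.424.
ε = (dQ/dP)(P/Q) = (-1.424)(40/145.950).

-0.390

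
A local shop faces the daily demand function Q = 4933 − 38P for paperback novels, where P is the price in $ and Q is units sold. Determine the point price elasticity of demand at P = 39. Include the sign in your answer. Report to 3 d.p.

At P = 39, Q = 3451.
dQ/dP = −38.
ε = (dQ/dP)(P/Q) = (-38)(39/3451).

-0.429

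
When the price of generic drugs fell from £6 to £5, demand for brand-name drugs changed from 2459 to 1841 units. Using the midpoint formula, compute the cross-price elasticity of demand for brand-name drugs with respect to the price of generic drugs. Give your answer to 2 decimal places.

1.58

ΔQ_x = 1841 − 2459 = -618; ΔP_y = 5 − 6 = -1.
Midpoints: P̄_y = 5.50, Q̄_x = 2150.0.
ε_xy = (ΔQ_x/ΔP_y)(P̄_y/Q̄_x) = (-618/-1)(5.50/2150.0).
ε_xy > 0, so the goods are substitutes.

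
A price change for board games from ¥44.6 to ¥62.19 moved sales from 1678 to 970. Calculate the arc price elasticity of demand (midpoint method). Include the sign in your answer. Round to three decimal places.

ΔQ = 970 − 1678 = -708; ΔP = 62.19 − 44.6 = 17.59.
Midpoints: P̄ = 53.39, Q̄ = 1324.0.
ε = (ΔQ/ΔP)(P̄/Q̄) = (-708/17.59)(53.39/1324.0).

-1.623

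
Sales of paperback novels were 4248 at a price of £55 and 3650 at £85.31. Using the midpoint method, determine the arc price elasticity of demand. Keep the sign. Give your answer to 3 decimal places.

-0.350

ΔQ = 3650 − 4248 = -598; ΔP = 85.31 − 55 = 30.31.
Midpoints: P̄ = 70.16, Q̄ = 3949.0.
ε = (ΔQ/ΔP)(P̄/Q̄) = (-598/30.31)(70.16/3949.0).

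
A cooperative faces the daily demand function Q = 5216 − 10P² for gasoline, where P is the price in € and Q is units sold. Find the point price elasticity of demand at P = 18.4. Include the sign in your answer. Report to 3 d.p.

-3.699

At P = 18.4, Q = 1830.400.
dQ/dP = −20P = -368.
ε = (dQ/dP)(P/Q) = (-368)(18.4/1830.400).
|ε| > 1, so demand is elastic at this price.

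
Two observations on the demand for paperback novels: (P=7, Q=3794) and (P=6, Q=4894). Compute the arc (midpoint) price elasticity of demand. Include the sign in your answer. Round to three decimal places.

-1.646

ΔQ = 4894 − 3794 = 1100; ΔP = 6 − 7 = -1.
Midpoints: P̄ = 6.50, Q̄ = 4344.0.
ε = (ΔQ/ΔP)(P̄/Q̄) = (1100/-1)(6.50/4344.0).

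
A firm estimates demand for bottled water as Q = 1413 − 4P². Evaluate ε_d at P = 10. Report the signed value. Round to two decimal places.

At P = 10, Q = 1013.
dQ/dP = −8P = -80.
ε = (dQ/dP)(P/Q) = (-80)(10/1013).

-0.79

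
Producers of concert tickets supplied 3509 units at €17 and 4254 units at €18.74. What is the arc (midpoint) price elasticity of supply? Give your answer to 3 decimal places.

ΔQ = 4254 − 3509 = 745; ΔP = 18.74 − 17 = 1.74.
Midpoints: P̄ = 17.87, Q̄ = 3881.5.
ε_s = (ΔQ/ΔP)(P̄/Q̄) = (745/1.74)(17.87/3881.5).

1.971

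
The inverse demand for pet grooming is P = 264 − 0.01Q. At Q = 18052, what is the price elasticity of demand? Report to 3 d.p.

At Q = 18052, P = 264 − 0.01(18052) = 83.48.
dP/dQ = −0.01, so dQ/dP = 1/(−0.01) = -100.000.
ε = (dQ/dP)(P/Q) = (-100.000)(83.48/18052).

-0.462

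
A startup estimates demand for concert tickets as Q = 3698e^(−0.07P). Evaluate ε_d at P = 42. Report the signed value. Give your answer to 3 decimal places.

At P = 42, Q = 195.497.
dQ/dP = −0.07·3698e^(−0.07P) = −0.07Q = -13.685.
ε = (dQ/dP)(P/Q) = (-13.685)(42/195.497).
|ε| > 1, so demand is elastic at this price.

-2.940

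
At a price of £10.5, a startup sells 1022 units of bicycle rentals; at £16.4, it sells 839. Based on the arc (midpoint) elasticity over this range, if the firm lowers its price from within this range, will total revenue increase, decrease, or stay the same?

Arc ε = (-183/5.9)(13.45/930.5) ≈ -0.448.
|ε| = 0.45 < 1, so demand is inelastic. A price cut therefore reduces total revenue.

decrease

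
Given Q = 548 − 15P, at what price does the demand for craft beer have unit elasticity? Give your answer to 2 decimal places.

18.27

For linear demand Q = a − bP, ε = −bP/(a − bP). |ε| = 1 when bP = a − bP, i.e. P = a/(2b).
P = 548/(2·15) = 548/30 = 18.2667.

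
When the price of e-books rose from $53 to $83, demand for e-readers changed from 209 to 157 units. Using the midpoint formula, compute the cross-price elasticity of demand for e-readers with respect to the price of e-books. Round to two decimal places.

ΔQ_x = 157 − 209 = -52; ΔP_y = 83 − 53 = 30.
Midpoints: P̄_y = 68.00, Q̄_x = 183.0.
ε_xy = (ΔQ_x/ΔP_y)(P̄_y/Q̄_x) = (-52/30)(68.00/183.0).

-0.64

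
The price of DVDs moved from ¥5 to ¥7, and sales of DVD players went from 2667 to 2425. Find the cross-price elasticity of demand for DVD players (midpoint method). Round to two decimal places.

ΔQ_x = 2425 − 2667 = -242; ΔP_y = 7 − 5 = 2.
Midpoints: P̄_y = 6.00, Q̄_x = 2546.0.
ε_xy = (ΔQ_x/ΔP_y)(P̄_y/Q̄_x) = (-242/2)(6.00/2546.0).

-0.29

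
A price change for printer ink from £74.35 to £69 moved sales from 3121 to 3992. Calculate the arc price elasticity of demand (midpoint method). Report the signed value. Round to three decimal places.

ΔQ = 3992 − 3121 = 871; ΔP = 69 − 74.35 = -5.35.
Midpoints: P̄ = 71.67, Q̄ = 3556.5.
ε = (ΔQ/ΔP)(P̄/Q̄) = (871/-5.35)(71.67/3556.5).

-3.281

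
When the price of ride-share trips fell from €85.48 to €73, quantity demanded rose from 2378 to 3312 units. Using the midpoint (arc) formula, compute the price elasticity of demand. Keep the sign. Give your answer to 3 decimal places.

ΔQ = 3312 − 2378 = 934; ΔP = 73 − 85.48 = -12.48.
Midpoints: P̄ = 79.24, Q̄ = 2845.0.
ε = (ΔQ/ΔP)(P̄/Q̄) = (934/-12.48)(79.24/2845.0).

-2.084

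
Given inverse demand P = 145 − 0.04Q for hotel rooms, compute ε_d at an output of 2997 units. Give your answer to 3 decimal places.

At Q = 2997, P = 145 − 0.04(2997) = 25.12.
dP/dQ = −0.04, so dQ/dP = 1/(−0.04) = -25.000.
ε = (dQ/dP)(P/Q) = (-25.000)(25.12/2997).

-0.210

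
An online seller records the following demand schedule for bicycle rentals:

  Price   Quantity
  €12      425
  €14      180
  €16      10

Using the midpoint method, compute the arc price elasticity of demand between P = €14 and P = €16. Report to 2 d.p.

At P = 14, Q = 180; at P = 16, Q = 10.
ΔQ = -170, ΔP = 2. Midpoints: P̄ = 15.00, Q̄ = 95.0.
ε = (ΔQ/ΔP)(P̄/Q̄) = (-170/2)(15.00/95.0).

-13.42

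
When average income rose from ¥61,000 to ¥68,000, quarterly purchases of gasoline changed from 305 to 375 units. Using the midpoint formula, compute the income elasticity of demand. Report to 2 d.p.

ΔQ = 70, ΔI = 7000. Midpoints: Ī = 64,500, Q̄ = 340.0.
ε_I = (ΔQ/ΔI)(Ī/Q̄) = (70/7000)(64500/340.0).

1.90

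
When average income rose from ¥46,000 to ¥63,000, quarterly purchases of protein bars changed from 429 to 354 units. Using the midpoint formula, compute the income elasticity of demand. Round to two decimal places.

ΔQ = -75, ΔI = 17000. Midpoints: Ī = 54,500, Q̄ = 391.5.
ε_I = (ΔQ/ΔI)(Ī/Q̄) = (-75/17000)(54500/391.5).

-0.61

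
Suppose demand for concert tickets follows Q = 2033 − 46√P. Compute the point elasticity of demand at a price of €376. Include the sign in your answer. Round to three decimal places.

-0.391

At P = 376, Q = 1141.027.
dQ/dP = −46/(2√P) = -1.186.
ε = (dQ/dP)(P/Q) = (-1.186)(376/1141.027).
|ε| < 1, so demand is inelastic at this price.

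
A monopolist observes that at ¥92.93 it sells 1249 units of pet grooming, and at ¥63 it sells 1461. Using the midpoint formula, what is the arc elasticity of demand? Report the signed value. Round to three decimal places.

-0.408

ΔQ = 1461 − 1249 = 212; ΔP = 63 − 92.93 = -29.93.
Midpoints: P̄ = 77.97, Q̄ = 1355.0.
ε = (ΔQ/ΔP)(P̄/Q̄) = (212/-29.93)(77.97/1355.0).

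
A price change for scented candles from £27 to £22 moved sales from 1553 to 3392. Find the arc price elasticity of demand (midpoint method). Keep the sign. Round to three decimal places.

-3.645

ΔQ = 3392 − 1553 = 1839; ΔP = 22 − 27 = -5.
Midpoints: P̄ = 24.50, Q̄ = 2472.5.
ε = (ΔQ/ΔP)(P̄/Q̄) = (1839/-5)(24.50/2472.5).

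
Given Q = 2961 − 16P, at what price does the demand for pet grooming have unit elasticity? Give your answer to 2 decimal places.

92.53

For linear demand Q = a − bP, ε = −bP/(a − bP). |ε| = 1 when bP = a − bP, i.e. P = a/(2b).
P = 2961/(2·16) = 2961/32 = 92.5312.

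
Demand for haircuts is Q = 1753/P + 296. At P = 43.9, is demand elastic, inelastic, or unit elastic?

inelastic

Q = 335.932, dQ/dP = -0.910.
ε = (dQ/dP)(P/Q) ≈ -0.119.
|ε| = 0.12 < 1.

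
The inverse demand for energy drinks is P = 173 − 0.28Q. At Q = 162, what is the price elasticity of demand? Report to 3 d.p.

-2.814

At Q = 162, P = 173 − 0.28(162) = 127.64.
dP/dQ = −0.28, so dQ/dP = 1/(−0.28) = -3.571.
ε = (dQ/dP)(P/Q) = (-3.571)(127.64/162).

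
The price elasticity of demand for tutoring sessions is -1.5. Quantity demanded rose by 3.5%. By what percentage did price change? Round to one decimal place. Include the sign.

%ΔP ≈ %ΔQ / ε = (3.5%)/(-1.5) = -2.33%.

-2.3%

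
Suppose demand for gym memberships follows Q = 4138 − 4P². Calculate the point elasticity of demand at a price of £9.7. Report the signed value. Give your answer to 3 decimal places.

At P = 9.7, Q = 3761.640.
dQ/dP = −8P = -77.600.
ε = (dQ/dP)(P/Q) = (-77.600)(9.7/3761.640).

-0.200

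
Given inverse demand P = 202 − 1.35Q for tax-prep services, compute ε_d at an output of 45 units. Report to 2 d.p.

-2.33

At Q = 45, P = 202 − 1.35(45) = 141.25.
dP/dQ = −1.35, so dQ/dP = 1/(−1.35) = -0.741.
ε = (dQ/dP)(P/Q) = (-0.741)(141.25/45).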